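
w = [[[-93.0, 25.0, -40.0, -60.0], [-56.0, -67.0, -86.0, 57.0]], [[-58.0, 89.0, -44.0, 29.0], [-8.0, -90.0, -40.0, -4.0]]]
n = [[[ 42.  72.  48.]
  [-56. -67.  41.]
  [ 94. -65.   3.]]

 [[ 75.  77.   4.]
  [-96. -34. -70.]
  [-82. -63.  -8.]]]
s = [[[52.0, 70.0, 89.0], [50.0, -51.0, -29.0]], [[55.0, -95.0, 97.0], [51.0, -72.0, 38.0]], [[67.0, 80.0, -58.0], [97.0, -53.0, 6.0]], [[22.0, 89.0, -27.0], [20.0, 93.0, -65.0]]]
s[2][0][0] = 67.0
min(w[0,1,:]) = -86.0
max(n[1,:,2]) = 4.0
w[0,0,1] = 25.0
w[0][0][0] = -93.0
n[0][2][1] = -65.0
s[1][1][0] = 51.0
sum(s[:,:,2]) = 51.0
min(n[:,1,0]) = -96.0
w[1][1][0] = -8.0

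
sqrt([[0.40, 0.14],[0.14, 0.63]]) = [[0.62, 0.1], [0.1, 0.79]]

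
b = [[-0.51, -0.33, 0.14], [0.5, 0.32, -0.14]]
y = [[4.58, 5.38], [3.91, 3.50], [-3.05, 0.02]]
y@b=[[0.35, 0.21, -0.11],[-0.24, -0.17, 0.06],[1.57, 1.01, -0.43]]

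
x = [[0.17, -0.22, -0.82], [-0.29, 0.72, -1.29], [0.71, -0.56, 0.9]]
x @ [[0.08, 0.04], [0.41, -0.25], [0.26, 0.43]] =[[-0.29, -0.29], [-0.06, -0.75], [0.06, 0.56]]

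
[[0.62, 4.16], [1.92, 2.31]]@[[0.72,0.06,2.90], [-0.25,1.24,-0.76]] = [[-0.59, 5.20, -1.36],[0.80, 2.98, 3.81]]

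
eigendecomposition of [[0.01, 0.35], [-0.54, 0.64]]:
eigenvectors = [[(-0.45+0.43j), (-0.45-0.43j)], [(-0.78+0j), (-0.78-0j)]]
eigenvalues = [(0.32+0.3j), (0.32-0.3j)]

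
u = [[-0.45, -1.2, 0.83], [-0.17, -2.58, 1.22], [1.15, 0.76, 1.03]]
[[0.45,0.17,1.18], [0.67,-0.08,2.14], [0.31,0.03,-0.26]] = u @ [[-0.08, -0.36, -0.19],[-0.05, 0.19, -0.62],[0.43, 0.29, 0.42]]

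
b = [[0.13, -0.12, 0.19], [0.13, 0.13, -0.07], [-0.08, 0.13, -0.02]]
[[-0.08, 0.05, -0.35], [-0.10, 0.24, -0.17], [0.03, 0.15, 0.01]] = b@[[-0.65,  0.65,  -1.24], [-0.21,  1.71,  -0.96], [-0.12,  0.91,  -1.6]]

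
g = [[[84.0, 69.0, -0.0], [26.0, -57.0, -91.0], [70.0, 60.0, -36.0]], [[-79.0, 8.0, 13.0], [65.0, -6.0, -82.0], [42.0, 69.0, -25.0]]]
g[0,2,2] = -36.0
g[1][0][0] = -79.0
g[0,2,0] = 70.0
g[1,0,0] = -79.0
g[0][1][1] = -57.0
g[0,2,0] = 70.0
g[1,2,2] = -25.0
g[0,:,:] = [[84.0, 69.0, -0.0], [26.0, -57.0, -91.0], [70.0, 60.0, -36.0]]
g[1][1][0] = 65.0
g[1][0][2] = 13.0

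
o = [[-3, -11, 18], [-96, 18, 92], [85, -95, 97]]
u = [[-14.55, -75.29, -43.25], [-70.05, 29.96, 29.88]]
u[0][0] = -14.55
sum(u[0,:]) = -133.09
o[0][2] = 18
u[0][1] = -75.29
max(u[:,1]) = 29.96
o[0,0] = -3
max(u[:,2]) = 29.88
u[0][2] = -43.25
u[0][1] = -75.29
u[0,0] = -14.55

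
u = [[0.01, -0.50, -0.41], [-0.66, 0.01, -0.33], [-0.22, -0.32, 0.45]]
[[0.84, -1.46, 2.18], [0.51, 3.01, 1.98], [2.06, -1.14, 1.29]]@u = [[0.49, -1.13, 1.12], [-2.42, -0.86, -0.31], [0.49, -1.45, 0.11]]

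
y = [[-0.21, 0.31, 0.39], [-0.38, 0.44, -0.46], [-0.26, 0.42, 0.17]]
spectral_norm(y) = 0.85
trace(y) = 0.40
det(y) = -0.02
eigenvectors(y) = [[(-0.82+0j), 0.07-0.50j, 0.07+0.50j],[-0.56+0.00j, 0.69+0.00j, 0.69-0.00j],[0.09+0.00j, (0.27-0.45j), (0.27+0.45j)]]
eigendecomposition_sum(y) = [[-0.03-0.00j,(-0.01+0j),(0.04+0j)], [(-0.02-0j),(-0.01+0j),(0.02+0j)], [0.00+0.00j,0.00-0.00j,-0.00-0.00j]] + [[(-0.09+0.12j), 0.16-0.14j, (0.18+0.2j)],[(-0.18-0.1j), (0.22+0.19j), -0.24+0.28j],[-0.13+0.08j, (0.21-0.07j), 0.09+0.27j]] + [[-0.09-0.12j,  0.16+0.14j,  (0.18-0.2j)], [-0.18+0.10j,  0.22-0.19j,  (-0.24-0.28j)], [-0.13-0.08j,  (0.21+0.07j),  0.09-0.27j]]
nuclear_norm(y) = 1.51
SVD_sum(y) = [[-0.19, 0.26, -0.04], [-0.37, 0.5, -0.07], [-0.28, 0.37, -0.05]] + [[0.00, 0.06, 0.43], [-0.00, -0.06, -0.39], [0.00, 0.03, 0.22]] + [[-0.02, -0.01, 0.00], [-0.01, -0.00, 0.0], [0.02, 0.01, -0.00]]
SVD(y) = [[-0.39, 0.69, -0.62], [-0.74, -0.63, -0.24], [-0.55, 0.36, 0.75]] @ diag([0.8500350171436513, 0.6254928988437053, 0.03160859259269145]) @ [[0.59, -0.80, 0.11], [0.00, 0.14, 0.99], [0.8, 0.59, -0.08]]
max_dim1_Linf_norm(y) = 0.46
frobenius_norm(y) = 1.06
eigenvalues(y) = [(-0.04+0j), (0.22+0.57j), (0.22-0.57j)]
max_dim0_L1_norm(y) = 1.17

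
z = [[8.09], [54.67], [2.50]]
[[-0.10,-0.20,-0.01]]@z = [[-11.77]]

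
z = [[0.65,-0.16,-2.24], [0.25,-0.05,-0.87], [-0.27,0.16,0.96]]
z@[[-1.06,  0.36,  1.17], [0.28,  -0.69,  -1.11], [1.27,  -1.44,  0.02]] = [[-3.58,3.57,0.89], [-1.38,1.38,0.33], [1.55,-1.59,-0.47]]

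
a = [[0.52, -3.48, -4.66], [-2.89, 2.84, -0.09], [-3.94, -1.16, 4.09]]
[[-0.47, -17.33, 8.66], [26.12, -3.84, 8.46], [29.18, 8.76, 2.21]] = a@[[-8.67,  1.5,  -2.84], [0.34,  0.29,  0.02], [-1.12,  3.67,  -2.19]]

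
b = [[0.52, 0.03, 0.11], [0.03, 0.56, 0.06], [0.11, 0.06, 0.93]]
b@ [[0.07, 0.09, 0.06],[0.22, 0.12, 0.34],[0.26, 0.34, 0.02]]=[[0.07, 0.09, 0.04], [0.14, 0.09, 0.19], [0.26, 0.33, 0.05]]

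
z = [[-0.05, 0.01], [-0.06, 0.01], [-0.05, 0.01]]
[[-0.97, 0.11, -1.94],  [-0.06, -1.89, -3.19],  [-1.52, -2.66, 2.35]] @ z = [[0.14, -0.03], [0.28, -0.05], [0.12, -0.02]]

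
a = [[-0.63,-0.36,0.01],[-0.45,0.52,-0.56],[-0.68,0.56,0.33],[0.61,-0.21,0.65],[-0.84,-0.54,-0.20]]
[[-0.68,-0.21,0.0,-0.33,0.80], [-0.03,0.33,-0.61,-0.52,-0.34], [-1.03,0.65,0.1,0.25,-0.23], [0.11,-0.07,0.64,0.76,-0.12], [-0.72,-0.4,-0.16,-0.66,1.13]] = a@[[1.08, -0.13, 0.11, 0.35, -0.61], [-0.03, 0.83, -0.18, 0.32, -1.16], [-0.85, 0.29, 0.83, 0.95, 0.02]]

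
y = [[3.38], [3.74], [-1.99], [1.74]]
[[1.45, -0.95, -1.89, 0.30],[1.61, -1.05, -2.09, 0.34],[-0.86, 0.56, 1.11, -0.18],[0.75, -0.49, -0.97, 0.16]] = y @ [[0.43,-0.28,-0.56,0.09]]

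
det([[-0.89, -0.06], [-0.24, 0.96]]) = -0.869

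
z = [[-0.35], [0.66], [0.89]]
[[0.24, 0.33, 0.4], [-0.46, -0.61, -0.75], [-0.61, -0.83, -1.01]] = z@[[-0.69, -0.93, -1.13]]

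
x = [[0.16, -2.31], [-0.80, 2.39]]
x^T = [[0.16, -0.8], [-2.31, 2.39]]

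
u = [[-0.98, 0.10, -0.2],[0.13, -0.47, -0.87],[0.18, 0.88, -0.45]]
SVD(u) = [[-0.81, 0.59, -0.03],[-0.03, -0.09, -1.0],[-0.59, -0.80, 0.09]] @ diag([1.0057599970220936, 1.0041315829978728, 0.9972795959089428]) @ [[0.68, -0.58, 0.45], [-0.73, -0.6, 0.32], [-0.08, 0.55, 0.83]]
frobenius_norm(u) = 1.74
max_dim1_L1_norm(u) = 1.51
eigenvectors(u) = [[(0.98+0j), -0.01+0.15j, -0.01-0.15j], [-0.21+0.00j, 0.00+0.69j, 0.00-0.69j], [(0.02+0j), (0.71+0j), (0.71-0j)]]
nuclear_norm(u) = 3.01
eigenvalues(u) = [(-1+0j), (-0.45+0.9j), (-0.45-0.9j)]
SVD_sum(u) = [[-0.55, 0.47, -0.36], [-0.02, 0.02, -0.01], [-0.4, 0.35, -0.26]] + [[-0.43, -0.36, 0.19], [0.07, 0.06, -0.03], [0.59, 0.48, -0.26]] + [[0.00, -0.02, -0.03], [0.08, -0.54, -0.83], [-0.01, 0.05, 0.08]]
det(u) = -1.01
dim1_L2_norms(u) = [1.01, 1.0, 1.0]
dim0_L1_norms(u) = [1.29, 1.45, 1.52]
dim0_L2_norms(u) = [1.0, 1.0, 1.0]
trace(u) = -1.90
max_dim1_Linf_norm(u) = 0.98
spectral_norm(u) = 1.01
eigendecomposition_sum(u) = [[(-0.96+0j), (0.21-0j), (-0.02-0j)], [(0.21-0j), -0.05+0.00j, 0j], [(-0.02+0j), 0.00-0.00j, (-0-0j)]] + [[-0.01+0.02j, (-0.05+0.09j), (-0.09-0.06j)], [(-0.04+0.1j), -0.21+0.43j, (-0.44-0.22j)], [0.10+0.04j, (0.44+0.22j), (-0.22+0.45j)]] + [[-0.01-0.02j, (-0.05-0.09j), -0.09+0.06j],  [(-0.04-0.1j), (-0.21-0.43j), -0.44+0.22j],  [0.10-0.04j, (0.44-0.22j), (-0.22-0.45j)]]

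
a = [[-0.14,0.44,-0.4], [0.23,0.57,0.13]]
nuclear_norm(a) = 1.21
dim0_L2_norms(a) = [0.27, 0.72, 0.42]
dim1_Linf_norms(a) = [0.44, 0.57]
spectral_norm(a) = 0.74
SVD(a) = [[-0.68, -0.73], [-0.73, 0.68]] @ diag([0.7422239998614856, 0.4658363811786471]) @ [[-0.10, -0.97, 0.24], [0.56, 0.15, 0.82]]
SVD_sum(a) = [[0.05, 0.49, -0.12], [0.05, 0.52, -0.13]] + [[-0.19, -0.05, -0.28], [0.18, 0.05, 0.26]]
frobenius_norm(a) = 0.88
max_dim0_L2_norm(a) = 0.72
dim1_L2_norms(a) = [0.61, 0.63]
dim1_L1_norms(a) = [0.98, 0.93]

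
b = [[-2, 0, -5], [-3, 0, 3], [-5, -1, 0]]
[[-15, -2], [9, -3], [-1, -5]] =b @ [[0, 1], [1, 0], [3, 0]]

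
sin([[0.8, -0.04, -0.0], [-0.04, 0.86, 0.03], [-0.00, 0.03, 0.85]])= [[0.72,  -0.03,  0.0], [-0.03,  0.76,  0.02], [0.0,  0.02,  0.75]]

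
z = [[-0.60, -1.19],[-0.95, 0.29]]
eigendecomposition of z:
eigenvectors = [[-0.86, 0.6], [-0.51, -0.8]]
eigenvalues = [-1.31, 1.0]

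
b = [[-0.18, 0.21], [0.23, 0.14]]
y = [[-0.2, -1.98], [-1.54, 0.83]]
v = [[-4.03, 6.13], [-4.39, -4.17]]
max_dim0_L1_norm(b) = 0.41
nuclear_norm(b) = 0.54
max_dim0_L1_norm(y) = 2.81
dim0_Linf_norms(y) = [1.54, 1.98]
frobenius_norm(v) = 9.51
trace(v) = -8.20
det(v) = 43.72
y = b @ v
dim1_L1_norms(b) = [0.39, 0.37]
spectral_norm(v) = 7.54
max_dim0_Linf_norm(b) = 0.23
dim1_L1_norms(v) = [10.16, 8.56]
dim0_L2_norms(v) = [5.96, 7.41]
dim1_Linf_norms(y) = [1.98, 1.54]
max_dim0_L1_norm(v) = 10.3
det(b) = -0.07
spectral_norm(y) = 2.22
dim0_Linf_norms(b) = [0.23, 0.21]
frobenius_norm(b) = 0.39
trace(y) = 0.63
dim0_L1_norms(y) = [1.74, 2.81]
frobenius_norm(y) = 2.65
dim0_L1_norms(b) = [0.41, 0.35]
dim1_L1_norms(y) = [2.18, 2.37]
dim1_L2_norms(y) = [1.99, 1.75]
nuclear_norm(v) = 13.34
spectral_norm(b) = 0.29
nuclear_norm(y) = 3.67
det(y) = -3.22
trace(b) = -0.04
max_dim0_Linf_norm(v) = 6.13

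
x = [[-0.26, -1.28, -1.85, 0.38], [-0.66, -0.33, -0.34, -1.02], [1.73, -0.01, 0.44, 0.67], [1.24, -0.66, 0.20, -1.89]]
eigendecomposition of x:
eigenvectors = [[0.07+0.00j,(-0.19+0.5j),-0.19-0.50j,0.23+0.00j], [(-0.41+0j),(-0.39+0.08j),-0.39-0.08j,(0.75+0j)], [(0.17+0j),(0.71+0j),0.71-0.00j,-0.59+0.00j], [-0.89+0.00j,(0.18+0.15j),0.18-0.15j,(-0.18+0j)]]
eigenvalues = [(-2.32+0j), (0.16+1.35j), (0.16-1.35j), (-0.03+0j)]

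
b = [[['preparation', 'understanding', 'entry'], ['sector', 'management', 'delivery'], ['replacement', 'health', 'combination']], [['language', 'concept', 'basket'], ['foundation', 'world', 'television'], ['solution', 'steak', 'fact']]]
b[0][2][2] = 'combination'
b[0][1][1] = 'management'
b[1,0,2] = 'basket'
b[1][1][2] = 'television'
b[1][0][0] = 'language'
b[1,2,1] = 'steak'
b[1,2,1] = 'steak'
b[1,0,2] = 'basket'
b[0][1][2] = 'delivery'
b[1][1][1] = 'world'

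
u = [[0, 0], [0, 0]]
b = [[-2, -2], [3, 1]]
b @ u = [[0, 0], [0, 0]]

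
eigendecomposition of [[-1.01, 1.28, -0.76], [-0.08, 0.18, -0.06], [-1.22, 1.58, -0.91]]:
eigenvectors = [[0.64, 0.6, -0.29], [0.05, -0.0, -0.66], [0.77, -0.80, -0.69]]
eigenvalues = [-1.83, 0.0, 0.08]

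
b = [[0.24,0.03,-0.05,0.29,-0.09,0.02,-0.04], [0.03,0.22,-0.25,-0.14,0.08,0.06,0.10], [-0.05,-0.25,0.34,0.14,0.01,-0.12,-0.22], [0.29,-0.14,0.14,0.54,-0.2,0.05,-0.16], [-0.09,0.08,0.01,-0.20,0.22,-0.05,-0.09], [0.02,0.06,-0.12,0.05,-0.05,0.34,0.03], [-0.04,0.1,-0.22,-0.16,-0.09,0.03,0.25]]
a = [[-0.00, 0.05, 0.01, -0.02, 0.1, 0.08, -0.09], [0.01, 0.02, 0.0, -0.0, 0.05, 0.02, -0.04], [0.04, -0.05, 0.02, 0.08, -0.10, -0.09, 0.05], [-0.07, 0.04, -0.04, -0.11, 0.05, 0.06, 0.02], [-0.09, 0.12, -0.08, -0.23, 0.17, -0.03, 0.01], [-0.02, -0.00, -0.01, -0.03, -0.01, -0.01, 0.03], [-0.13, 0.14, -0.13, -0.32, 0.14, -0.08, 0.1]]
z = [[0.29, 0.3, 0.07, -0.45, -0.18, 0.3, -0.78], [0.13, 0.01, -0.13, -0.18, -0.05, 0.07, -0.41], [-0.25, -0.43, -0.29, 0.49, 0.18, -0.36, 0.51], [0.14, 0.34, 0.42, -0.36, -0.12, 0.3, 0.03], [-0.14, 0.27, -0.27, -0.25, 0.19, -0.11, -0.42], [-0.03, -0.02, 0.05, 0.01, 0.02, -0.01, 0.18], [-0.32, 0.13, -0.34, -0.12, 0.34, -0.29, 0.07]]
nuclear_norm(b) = 2.17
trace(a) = 0.19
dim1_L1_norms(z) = [2.37, 0.98, 2.51, 1.71, 1.65, 0.32, 1.61]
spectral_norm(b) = 0.94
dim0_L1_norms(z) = [1.3, 1.5, 1.57, 1.86, 1.08, 1.44, 2.4]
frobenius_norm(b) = 1.21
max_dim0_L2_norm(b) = 0.69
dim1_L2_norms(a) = [0.17, 0.07, 0.18, 0.16, 0.33, 0.05, 0.44]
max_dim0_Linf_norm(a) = 0.32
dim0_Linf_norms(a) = [0.13, 0.14, 0.13, 0.32, 0.17, 0.09, 0.1]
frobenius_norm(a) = 0.63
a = z @ b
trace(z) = -0.10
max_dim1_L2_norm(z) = 1.05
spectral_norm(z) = 1.62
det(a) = -0.00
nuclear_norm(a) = 0.93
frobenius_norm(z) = 1.96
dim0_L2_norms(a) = [0.18, 0.2, 0.16, 0.42, 0.27, 0.16, 0.15]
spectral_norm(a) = 0.58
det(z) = -0.00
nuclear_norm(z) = 3.24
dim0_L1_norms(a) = [0.36, 0.42, 0.29, 0.79, 0.62, 0.37, 0.34]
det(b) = 0.00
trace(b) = 2.15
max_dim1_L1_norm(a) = 1.04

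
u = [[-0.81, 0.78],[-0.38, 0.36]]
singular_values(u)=[1.24, 0.0]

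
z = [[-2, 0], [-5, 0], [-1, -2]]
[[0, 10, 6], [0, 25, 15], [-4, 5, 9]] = z @ [[0, -5, -3], [2, 0, -3]]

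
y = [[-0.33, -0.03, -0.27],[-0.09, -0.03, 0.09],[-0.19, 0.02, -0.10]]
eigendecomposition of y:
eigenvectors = [[0.89,0.40,-0.14], [0.09,-0.76,-0.96], [0.45,-0.51,0.25]]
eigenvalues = [-0.47, 0.08, -0.07]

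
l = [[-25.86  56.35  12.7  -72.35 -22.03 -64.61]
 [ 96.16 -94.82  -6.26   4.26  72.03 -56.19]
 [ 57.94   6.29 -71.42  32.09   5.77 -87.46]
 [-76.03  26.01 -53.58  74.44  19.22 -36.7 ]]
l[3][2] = -53.58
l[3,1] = 26.01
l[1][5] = -56.19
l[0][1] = 56.35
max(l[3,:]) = 74.44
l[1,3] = 4.26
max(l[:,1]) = 56.35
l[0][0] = -25.86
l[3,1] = 26.01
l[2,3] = 32.09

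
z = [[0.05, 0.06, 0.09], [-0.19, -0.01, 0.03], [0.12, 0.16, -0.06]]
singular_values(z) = [0.26, 0.12, 0.1]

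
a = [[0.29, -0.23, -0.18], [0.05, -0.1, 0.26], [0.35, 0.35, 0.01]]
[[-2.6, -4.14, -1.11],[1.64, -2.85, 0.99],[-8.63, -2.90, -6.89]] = a@ [[-14.25, -13.68, -10.15], [-10.55, 5.58, -9.60], [4.98, -6.17, 2.08]]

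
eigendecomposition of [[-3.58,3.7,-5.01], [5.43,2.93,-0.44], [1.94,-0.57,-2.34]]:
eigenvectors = [[(-0.38+0j), -0.67+0.00j, (-0.67-0j)], [-0.93+0.00j, (0.47+0.19j), (0.47-0.19j)], [-0.03+0.00j, 0.29+0.46j, 0.29-0.46j]]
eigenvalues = [(5.13+0j), (-4.06+2.36j), (-4.06-2.36j)]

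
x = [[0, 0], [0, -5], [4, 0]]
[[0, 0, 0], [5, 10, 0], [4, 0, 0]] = x@[[1, 0, 0], [-1, -2, 0]]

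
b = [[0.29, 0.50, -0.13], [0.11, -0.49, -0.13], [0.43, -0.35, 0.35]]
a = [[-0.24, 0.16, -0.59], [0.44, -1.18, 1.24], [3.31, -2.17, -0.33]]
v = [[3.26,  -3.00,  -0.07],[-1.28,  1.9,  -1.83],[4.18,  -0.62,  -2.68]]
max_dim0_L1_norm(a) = 3.99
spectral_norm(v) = 6.33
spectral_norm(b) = 0.81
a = b @ v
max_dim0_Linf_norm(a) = 3.31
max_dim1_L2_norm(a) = 3.97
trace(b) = 0.15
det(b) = -0.13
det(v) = 13.44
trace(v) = 2.48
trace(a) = -1.75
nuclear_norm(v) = 10.51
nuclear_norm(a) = 5.94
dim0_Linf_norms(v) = [4.18, 3.0, 2.68]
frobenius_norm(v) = 7.30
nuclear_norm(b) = 1.66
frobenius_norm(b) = 1.02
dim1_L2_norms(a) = [0.66, 1.77, 3.97]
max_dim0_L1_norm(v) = 8.72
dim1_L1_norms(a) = [0.99, 2.86, 5.81]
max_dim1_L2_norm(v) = 5.0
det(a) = -1.80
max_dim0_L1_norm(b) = 1.34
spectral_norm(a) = 4.10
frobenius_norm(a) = 4.40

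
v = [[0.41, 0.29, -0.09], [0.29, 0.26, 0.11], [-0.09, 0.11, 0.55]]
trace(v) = 1.22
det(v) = -0.00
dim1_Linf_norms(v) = [0.41, 0.29, 0.55]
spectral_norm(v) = 0.63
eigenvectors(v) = [[-0.59, 0.80, -0.09], [0.76, 0.6, 0.24], [-0.25, -0.07, 0.97]]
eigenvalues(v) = [-0.0, 0.63, 0.59]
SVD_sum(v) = [[0.41,0.3,-0.04], [0.3,0.23,-0.03], [-0.04,-0.03,0.0]] + [[0.00, -0.01, -0.05], [-0.01, 0.03, 0.14], [-0.05, 0.14, 0.55]] + [[-0.00, 0.00, -0.0], [0.00, -0.00, 0.00], [-0.0, 0.0, -0.00]]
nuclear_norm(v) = 1.22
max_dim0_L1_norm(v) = 0.79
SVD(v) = [[-0.8, 0.09, 0.59],[-0.60, -0.24, -0.76],[0.07, -0.97, 0.25]] @ diag([0.6348263669689646, 0.5863395981224461, 0.0011659650914101864]) @ [[-0.80, -0.6, 0.07],[0.09, -0.24, -0.97],[-0.59, 0.76, -0.25]]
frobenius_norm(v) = 0.86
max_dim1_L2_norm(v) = 0.57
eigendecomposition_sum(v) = [[-0.00, 0.0, -0.0], [0.0, -0.00, 0.00], [-0.00, 0.00, -0.00]] + [[0.41,0.3,-0.04], [0.3,0.23,-0.03], [-0.04,-0.03,0.00]] + [[0.0,-0.01,-0.05], [-0.01,0.03,0.14], [-0.05,0.14,0.55]]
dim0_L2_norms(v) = [0.51, 0.4, 0.57]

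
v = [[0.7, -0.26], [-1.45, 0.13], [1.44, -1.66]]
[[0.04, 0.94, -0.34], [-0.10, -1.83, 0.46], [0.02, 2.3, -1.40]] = v@[[0.07, 1.23, -0.26], [0.05, -0.32, 0.62]]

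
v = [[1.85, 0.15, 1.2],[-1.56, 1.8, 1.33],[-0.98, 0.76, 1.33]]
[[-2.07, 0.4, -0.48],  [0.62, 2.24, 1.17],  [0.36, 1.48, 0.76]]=v@[[-0.93, -0.22, -0.39], [-0.27, 0.61, 0.18], [-0.26, 0.6, 0.18]]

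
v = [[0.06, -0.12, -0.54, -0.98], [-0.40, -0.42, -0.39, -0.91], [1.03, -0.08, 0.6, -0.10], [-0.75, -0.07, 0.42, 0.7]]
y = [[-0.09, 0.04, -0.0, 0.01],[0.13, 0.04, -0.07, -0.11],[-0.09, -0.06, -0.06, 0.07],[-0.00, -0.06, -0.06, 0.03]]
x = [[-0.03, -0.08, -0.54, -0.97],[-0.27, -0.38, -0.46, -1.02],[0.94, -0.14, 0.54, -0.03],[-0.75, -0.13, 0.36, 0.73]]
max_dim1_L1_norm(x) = 2.13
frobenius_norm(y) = 0.27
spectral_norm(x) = 1.80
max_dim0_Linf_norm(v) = 1.03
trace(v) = 0.94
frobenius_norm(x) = 2.27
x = v + y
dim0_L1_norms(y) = [0.31, 0.2, 0.19, 0.22]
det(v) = 0.08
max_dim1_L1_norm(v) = 2.12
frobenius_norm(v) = 2.29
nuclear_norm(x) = 3.63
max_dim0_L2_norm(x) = 1.59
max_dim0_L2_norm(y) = 0.18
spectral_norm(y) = 0.23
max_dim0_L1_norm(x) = 2.75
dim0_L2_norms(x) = [1.23, 0.43, 0.96, 1.59]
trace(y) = -0.08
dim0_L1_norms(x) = [1.99, 0.73, 1.9, 2.75]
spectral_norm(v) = 1.74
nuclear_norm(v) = 3.73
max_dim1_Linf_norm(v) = 1.03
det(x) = 0.06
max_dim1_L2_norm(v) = 1.2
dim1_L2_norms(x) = [1.11, 1.21, 1.09, 1.11]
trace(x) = 0.86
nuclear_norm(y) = 0.43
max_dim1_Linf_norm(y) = 0.13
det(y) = 0.00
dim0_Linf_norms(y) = [0.13, 0.06, 0.07, 0.11]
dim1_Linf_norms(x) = [0.97, 1.02, 0.94, 0.75]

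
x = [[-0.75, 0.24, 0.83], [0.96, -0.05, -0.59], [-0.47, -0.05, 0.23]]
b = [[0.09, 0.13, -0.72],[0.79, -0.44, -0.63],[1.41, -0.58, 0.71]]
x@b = [[1.29, -0.68, 0.98], [-0.78, 0.49, -1.08], [0.24, -0.17, 0.53]]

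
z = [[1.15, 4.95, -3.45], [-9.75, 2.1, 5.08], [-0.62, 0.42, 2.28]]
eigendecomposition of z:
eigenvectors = [[0.07-0.58j, 0.07+0.58j, (0.36+0j)], [(0.81+0j), 0.81-0.00j, 0.59+0.00j], [0.05-0.05j, 0.05+0.05j, (0.72+0j)]]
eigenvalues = [(1.61+6.62j), (1.61-6.62j), (2.31+0j)]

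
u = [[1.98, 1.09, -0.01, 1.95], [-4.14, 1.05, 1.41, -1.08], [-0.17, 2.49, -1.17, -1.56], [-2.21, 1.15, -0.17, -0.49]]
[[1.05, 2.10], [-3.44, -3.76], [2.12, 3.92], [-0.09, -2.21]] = u @ [[0.22, 1.87],[0.17, 1.17],[-1.76, 0.83],[0.21, -1.47]]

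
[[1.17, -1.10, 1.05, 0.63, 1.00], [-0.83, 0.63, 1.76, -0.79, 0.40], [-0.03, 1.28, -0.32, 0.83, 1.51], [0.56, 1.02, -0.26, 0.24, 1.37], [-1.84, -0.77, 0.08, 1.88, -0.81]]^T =[[1.17, -0.83, -0.03, 0.56, -1.84],[-1.10, 0.63, 1.28, 1.02, -0.77],[1.05, 1.76, -0.32, -0.26, 0.08],[0.63, -0.79, 0.83, 0.24, 1.88],[1.00, 0.40, 1.51, 1.37, -0.81]]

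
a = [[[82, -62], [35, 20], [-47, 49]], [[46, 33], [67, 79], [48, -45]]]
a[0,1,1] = 20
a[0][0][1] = -62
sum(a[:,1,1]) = 99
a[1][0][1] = 33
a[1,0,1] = 33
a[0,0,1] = -62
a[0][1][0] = 35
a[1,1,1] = 79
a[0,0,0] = 82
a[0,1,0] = 35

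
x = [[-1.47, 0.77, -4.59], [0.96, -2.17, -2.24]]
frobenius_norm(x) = 5.87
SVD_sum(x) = [[-0.88,-0.16,-4.67],[-0.39,-0.07,-2.06]] + [[-0.59, 0.93, 0.08], [1.35, -2.10, -0.18]]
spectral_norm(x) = 5.20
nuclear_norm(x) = 7.93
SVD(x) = [[-0.92,  -0.4], [-0.40,  0.92]] @ diag([5.195486140647551, 2.7343964164581576]) @ [[0.18, 0.03, 0.98], [0.54, -0.84, -0.07]]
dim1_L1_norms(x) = [6.83, 5.37]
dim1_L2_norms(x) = [4.88, 3.26]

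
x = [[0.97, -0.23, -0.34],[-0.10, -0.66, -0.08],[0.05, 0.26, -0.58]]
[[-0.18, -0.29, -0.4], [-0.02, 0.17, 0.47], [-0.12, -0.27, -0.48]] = x @ [[-0.11, -0.24, -0.41], [0.02, -0.26, -0.7], [0.21, 0.33, 0.47]]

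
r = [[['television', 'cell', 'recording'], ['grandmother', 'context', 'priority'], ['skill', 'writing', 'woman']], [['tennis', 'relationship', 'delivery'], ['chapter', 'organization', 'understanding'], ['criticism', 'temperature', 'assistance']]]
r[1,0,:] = ['tennis', 'relationship', 'delivery']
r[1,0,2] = 'delivery'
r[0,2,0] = 'skill'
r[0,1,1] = 'context'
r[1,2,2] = 'assistance'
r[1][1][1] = 'organization'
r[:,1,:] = [['grandmother', 'context', 'priority'], ['chapter', 'organization', 'understanding']]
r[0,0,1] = 'cell'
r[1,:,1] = ['relationship', 'organization', 'temperature']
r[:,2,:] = [['skill', 'writing', 'woman'], ['criticism', 'temperature', 'assistance']]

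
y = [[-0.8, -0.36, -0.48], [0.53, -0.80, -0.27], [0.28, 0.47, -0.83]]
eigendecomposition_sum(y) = [[-0.26+0.25j, (-0.33-0.13j), -0.07-0.32j], [(0.12+0.33j), -0.25+0.24j, -0.31-0.07j], [0.31+0.08j, (0.06+0.31j), -0.21+0.20j]] + [[-0.26-0.25j, -0.33+0.13j, (-0.07+0.32j)],[0.12-0.33j, (-0.25-0.24j), -0.31+0.07j],[(0.31-0.08j), 0.06-0.31j, (-0.21-0.2j)]] + [[(-0.29-0j), 0.29-0.00j, (-0.35+0j)], [0.30+0.00j, -0.30+0.00j, (0.36-0j)], [-0.34-0.00j, 0.35-0.00j, (-0.41+0j)]]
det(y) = -0.99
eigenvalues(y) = [(-0.71+0.69j), (-0.71-0.69j), (-1+0j)]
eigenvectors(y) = [[-0.60+0.00j,  -0.60-0.00j,  (0.54+0j)], [-0.24+0.54j,  -0.24-0.54j,  -0.55+0.00j], [(0.29+0.46j),  (0.29-0.46j),  0.64+0.00j]]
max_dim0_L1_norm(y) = 1.63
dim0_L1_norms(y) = [1.61, 1.63, 1.58]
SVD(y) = [[-0.80, 0.55, 0.25], [0.50, 0.84, -0.22], [-0.33, -0.05, -0.94]] @ diag([1.0030916667313732, 0.9948860710694122, 0.9929797650134388]) @ [[0.81, -0.27, 0.52], [-0.01, -0.89, -0.45], [-0.58, -0.36, 0.73]]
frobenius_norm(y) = 1.73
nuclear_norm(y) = 2.99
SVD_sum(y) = [[-0.65, 0.22, -0.41], [0.41, -0.14, 0.26], [-0.27, 0.09, -0.17]] + [[-0.00, -0.49, -0.25], [-0.01, -0.74, -0.38], [0.0, 0.04, 0.02]] + [[-0.15, -0.09, 0.18],[0.13, 0.08, -0.16],[0.55, 0.34, -0.68]]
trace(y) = -2.43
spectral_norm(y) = 1.00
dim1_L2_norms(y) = [1.0, 1.0, 0.99]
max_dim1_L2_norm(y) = 1.0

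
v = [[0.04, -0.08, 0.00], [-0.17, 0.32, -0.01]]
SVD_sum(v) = [[0.04, -0.08, 0.0], [-0.17, 0.32, -0.01]] + [[-0.00, -0.0, -0.00], [-0.0, -0.0, -0.00]]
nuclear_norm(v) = 0.38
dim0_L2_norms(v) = [0.17, 0.33, 0.01]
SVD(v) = [[-0.24, 0.97],[0.97, 0.24]] @ diag([0.37334925907084476, 0.0032141486044098343]) @ [[-0.47, 0.88, -0.03], [-0.58, -0.33, -0.74]]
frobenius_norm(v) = 0.37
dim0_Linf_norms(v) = [0.17, 0.32, 0.01]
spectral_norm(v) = 0.37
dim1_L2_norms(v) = [0.09, 0.36]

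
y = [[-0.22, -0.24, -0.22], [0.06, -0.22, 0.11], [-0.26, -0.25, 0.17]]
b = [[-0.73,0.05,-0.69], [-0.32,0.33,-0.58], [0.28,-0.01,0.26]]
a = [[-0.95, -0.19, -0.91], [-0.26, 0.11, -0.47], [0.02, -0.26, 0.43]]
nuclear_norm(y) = 0.99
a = b + y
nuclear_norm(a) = 1.92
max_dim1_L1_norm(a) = 2.05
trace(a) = -0.41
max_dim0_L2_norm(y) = 0.41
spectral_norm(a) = 1.45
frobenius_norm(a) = 1.52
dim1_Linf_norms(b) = [0.73, 0.58, 0.28]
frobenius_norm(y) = 0.61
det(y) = 0.03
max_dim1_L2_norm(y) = 0.4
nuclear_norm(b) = 1.58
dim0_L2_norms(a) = [0.99, 0.34, 1.11]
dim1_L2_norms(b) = [1.01, 0.74, 0.38]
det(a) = -0.01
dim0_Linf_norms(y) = [0.26, 0.25, 0.22]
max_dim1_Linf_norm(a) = 0.95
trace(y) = -0.27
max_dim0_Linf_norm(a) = 0.95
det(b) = -0.00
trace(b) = -0.14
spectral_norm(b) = 1.27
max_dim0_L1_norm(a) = 1.81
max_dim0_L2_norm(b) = 0.94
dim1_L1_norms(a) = [2.05, 0.84, 0.71]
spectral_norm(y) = 0.50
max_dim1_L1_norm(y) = 0.68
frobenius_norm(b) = 1.31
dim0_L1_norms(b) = [1.33, 0.39, 1.53]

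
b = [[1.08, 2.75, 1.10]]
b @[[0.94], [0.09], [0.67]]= [[2.00]]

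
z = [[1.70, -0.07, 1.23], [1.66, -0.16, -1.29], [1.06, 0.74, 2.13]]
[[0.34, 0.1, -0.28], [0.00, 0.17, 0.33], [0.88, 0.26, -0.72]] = z @ [[0.15,0.10,-0.01],[0.66,0.32,-0.30],[0.11,-0.04,-0.23]]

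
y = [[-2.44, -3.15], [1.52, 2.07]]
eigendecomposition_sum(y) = [[-1.88,-2.11], [1.02,1.15]] + [[-0.56, -1.04], [0.50, 0.92]]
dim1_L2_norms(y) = [3.98, 2.57]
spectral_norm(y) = 4.74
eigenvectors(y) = [[-0.88, 0.75],[0.48, -0.66]]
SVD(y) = [[-0.84, 0.54], [0.54, 0.84]] @ diag([4.740076599474798, 0.05544214201709678]) @ [[0.61, 0.80], [-0.8, 0.61]]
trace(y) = -0.37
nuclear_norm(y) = 4.80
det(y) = -0.26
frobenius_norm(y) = 4.74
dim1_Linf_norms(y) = [3.15, 2.07]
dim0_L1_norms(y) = [3.96, 5.22]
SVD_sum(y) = [[-2.42,-3.17],[1.56,2.04]] + [[-0.02,  0.02],  [-0.04,  0.03]]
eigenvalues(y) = [-0.73, 0.36]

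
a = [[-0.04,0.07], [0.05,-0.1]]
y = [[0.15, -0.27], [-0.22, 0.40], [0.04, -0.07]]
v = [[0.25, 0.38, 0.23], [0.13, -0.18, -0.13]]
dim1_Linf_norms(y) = [0.27, 0.4, 0.07]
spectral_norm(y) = 0.56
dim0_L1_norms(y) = [0.41, 0.74]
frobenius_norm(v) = 0.57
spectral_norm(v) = 0.53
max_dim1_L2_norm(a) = 0.11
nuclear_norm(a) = 0.14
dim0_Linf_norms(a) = [0.05, 0.1]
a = v @ y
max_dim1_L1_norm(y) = 0.62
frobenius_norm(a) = 0.14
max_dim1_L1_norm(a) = 0.15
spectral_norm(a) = 0.14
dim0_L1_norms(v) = [0.38, 0.56, 0.36]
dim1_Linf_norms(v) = [0.38, 0.18]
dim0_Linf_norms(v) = [0.25, 0.38, 0.23]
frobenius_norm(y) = 0.56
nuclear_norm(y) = 0.56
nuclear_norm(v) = 0.74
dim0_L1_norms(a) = [0.09, 0.17]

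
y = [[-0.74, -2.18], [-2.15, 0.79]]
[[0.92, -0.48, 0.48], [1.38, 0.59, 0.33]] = y @ [[-0.71, -0.17, -0.21], [-0.18, 0.28, -0.15]]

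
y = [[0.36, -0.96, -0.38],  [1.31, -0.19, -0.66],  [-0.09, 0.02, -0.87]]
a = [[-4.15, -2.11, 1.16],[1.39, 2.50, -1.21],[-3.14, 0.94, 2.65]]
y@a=[[-1.64, -3.52, 0.57], [-3.63, -3.86, 0.00], [3.13, -0.58, -2.43]]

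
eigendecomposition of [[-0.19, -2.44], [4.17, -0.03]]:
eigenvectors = [[(0.02-0.61j),0.02+0.61j], [-0.79+0.00j,-0.79-0.00j]]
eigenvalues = [(-0.11+3.19j), (-0.11-3.19j)]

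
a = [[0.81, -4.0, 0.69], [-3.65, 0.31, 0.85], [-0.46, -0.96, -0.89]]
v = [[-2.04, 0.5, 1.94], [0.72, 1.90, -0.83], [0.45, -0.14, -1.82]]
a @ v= [[-4.22,-7.29,3.64],[8.05,-1.36,-8.89],[-0.15,-1.93,1.52]]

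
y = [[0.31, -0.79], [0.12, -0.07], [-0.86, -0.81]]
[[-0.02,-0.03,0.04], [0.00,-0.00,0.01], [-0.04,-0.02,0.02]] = y @ [[0.02, -0.01, 0.02], [0.03, 0.03, -0.04]]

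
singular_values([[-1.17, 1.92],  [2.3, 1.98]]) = [3.08, 2.19]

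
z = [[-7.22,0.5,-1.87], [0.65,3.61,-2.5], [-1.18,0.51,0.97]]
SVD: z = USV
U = [[-0.99, 0.03, -0.13], [-0.04, -1.00, 0.09], [-0.13, 0.09, 0.99]]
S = [7.54, 4.45, 1.25]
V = [[0.97, -0.09, 0.24], [-0.22, -0.79, 0.57], [-0.14, 0.6, 0.79]]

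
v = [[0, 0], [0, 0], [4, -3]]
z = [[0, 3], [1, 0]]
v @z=[[0, 0], [0, 0], [-3, 12]]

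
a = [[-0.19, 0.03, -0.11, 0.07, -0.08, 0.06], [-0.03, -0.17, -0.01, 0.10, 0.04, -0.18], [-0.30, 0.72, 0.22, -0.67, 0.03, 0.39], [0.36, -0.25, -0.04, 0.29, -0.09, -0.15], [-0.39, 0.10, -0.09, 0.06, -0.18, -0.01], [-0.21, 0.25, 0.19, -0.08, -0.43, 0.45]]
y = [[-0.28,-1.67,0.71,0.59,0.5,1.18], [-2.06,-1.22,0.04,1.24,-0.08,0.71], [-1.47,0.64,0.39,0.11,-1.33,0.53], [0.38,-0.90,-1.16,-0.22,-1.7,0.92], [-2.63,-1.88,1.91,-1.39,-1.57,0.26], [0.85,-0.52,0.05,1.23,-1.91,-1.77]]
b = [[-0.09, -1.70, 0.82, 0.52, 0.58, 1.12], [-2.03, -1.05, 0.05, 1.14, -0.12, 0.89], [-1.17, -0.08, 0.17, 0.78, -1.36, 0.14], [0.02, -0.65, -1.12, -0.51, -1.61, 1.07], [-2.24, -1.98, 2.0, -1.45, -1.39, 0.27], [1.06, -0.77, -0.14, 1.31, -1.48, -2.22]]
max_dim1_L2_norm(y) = 4.31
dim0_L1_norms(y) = [7.67, 6.83, 4.26, 4.78, 7.09, 5.37]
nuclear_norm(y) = 15.85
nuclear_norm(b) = 15.46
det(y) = -150.21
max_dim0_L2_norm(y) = 3.78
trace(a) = 0.42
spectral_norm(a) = 1.35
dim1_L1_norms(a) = [0.54, 0.53, 2.33, 1.18, 0.83, 1.61]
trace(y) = -4.67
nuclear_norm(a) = 2.67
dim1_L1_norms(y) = [4.93, 5.35, 4.47, 5.28, 9.64, 6.33]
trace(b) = -5.09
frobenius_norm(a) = 1.56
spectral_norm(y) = 5.01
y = a + b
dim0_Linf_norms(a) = [0.39, 0.72, 0.22, 0.67, 0.43, 0.45]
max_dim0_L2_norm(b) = 3.41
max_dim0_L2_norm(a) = 0.83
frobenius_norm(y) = 7.20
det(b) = -105.06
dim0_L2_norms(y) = [3.78, 3.05, 2.38, 2.32, 3.32, 2.49]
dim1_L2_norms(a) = [0.25, 0.27, 1.12, 0.56, 0.45, 0.73]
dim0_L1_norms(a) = [1.48, 1.52, 0.66, 1.27, 0.85, 1.24]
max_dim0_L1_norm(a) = 1.52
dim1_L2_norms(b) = [2.33, 2.71, 1.97, 2.38, 4.13, 3.25]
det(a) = 0.00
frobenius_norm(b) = 7.07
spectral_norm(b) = 4.82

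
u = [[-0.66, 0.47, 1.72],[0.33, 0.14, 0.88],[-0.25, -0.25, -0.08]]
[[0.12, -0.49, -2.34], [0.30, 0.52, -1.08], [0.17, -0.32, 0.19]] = u @ [[0.20, 1.16, 0.1], [-1.00, 0.08, -0.49], [0.42, 0.14, -1.19]]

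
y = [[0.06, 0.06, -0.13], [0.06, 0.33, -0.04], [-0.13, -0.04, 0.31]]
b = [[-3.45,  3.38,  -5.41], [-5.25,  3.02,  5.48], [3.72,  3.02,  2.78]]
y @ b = [[-1.01, -0.01, -0.36], [-2.09, 1.08, 1.37], [1.81, 0.38, 1.35]]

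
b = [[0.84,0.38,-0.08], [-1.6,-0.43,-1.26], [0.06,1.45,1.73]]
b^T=[[0.84, -1.60, 0.06], [0.38, -0.43, 1.45], [-0.08, -1.26, 1.73]]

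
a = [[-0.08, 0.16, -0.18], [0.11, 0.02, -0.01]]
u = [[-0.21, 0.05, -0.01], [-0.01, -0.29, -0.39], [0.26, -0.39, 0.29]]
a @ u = [[-0.03, 0.02, -0.11], [-0.03, 0.00, -0.01]]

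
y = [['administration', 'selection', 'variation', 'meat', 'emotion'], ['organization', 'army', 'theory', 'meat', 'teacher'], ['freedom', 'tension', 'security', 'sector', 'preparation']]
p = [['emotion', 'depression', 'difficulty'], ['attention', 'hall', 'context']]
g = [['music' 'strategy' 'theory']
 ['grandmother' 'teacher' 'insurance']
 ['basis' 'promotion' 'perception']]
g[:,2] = ['theory', 'insurance', 'perception']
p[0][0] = 'emotion'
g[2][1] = 'promotion'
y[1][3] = 'meat'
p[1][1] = 'hall'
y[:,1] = ['selection', 'army', 'tension']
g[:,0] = ['music', 'grandmother', 'basis']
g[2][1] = 'promotion'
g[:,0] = ['music', 'grandmother', 'basis']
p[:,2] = ['difficulty', 'context']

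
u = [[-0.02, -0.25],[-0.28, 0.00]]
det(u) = -0.070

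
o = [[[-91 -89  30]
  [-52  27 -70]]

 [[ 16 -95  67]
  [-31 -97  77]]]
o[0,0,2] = 30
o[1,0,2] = 67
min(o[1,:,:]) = -97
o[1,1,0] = -31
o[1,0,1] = -95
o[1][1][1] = -97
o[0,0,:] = [-91, -89, 30]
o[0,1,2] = -70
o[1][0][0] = 16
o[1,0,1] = -95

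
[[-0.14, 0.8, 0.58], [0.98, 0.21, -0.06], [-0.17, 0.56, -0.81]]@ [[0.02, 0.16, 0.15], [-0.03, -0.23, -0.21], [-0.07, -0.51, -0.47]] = [[-0.07, -0.50, -0.46], [0.02, 0.14, 0.13], [0.04, 0.26, 0.24]]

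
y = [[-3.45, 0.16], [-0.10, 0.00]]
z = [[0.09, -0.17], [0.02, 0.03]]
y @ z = [[-0.31, 0.59], [-0.01, 0.02]]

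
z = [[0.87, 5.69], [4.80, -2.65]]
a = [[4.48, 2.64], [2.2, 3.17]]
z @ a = [[16.42, 20.33], [15.67, 4.27]]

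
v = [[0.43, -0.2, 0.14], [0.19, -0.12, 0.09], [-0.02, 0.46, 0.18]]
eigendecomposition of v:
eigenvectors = [[-0.39, -0.76, -0.49],  [-0.51, -0.35, -0.06],  [0.77, -0.55, 0.87]]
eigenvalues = [-0.11, 0.44, 0.16]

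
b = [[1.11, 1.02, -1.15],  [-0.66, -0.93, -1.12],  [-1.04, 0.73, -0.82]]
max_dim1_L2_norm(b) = 1.9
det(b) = 4.06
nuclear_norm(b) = 4.92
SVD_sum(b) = [[0.79,1.21,-1.17], [-0.08,-0.12,0.11], [0.23,0.36,-0.34]] + [[0.14,0.04,0.13], [-0.99,-0.29,-0.97], [-0.79,-0.23,-0.78]] + [[0.18, -0.23, -0.12], [0.41, -0.52, -0.26], [-0.48, 0.61, 0.30]]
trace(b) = -0.64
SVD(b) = [[0.96, -0.11, -0.28], [-0.09, 0.78, -0.62], [0.28, 0.62, 0.73]] @ diag([1.9468979599501108, 1.8305335932856064, 1.1382157516898894]) @ [[0.43, 0.65, -0.63], [-0.7, -0.21, -0.69], [-0.58, 0.73, 0.37]]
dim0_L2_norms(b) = [1.66, 1.56, 1.8]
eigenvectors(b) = [[(0.91+0j), -0.08-0.33j, (-0.08+0.33j)], [-0.06+0.00j, 0.73+0.00j, (0.73-0j)], [-0.41+0.00j, 0.16-0.57j, 0.16+0.57j]]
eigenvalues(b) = [(1.57+0j), (-1.1+1.17j), (-1.1-1.17j)]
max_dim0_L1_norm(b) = 3.09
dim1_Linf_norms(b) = [1.15, 1.12, 1.04]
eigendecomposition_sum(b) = [[(1.25+0j),  0.29+0.00j,  (-0.74-0j)], [-0.08-0.00j,  -0.02-0.00j,  0.04+0.00j], [(-0.57-0j),  -0.13-0.00j,  0.34+0.00j]] + [[-0.07+0.16j,  0.36+0.14j,  (-0.2+0.33j)],[-0.29-0.22j,  -0.46+0.69j,  -0.58-0.58j],[-0.24+0.18j,  0.43+0.50j,  (-0.58+0.32j)]] + [[(-0.07-0.16j), 0.36-0.14j, (-0.2-0.33j)], [(-0.29+0.22j), -0.46-0.69j, (-0.58+0.58j)], [(-0.24-0.18j), 0.43-0.50j, (-0.58-0.32j)]]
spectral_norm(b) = 1.95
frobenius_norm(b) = 2.90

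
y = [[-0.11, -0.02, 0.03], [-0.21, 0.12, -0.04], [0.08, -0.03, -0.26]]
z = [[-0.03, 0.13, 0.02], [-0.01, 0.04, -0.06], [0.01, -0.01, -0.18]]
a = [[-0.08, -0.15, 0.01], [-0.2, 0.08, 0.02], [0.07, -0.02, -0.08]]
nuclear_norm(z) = 0.33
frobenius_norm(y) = 0.39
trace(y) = -0.25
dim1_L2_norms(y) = [0.12, 0.25, 0.27]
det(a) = 0.00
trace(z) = -0.17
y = z + a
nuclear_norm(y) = 0.60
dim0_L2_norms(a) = [0.23, 0.17, 0.08]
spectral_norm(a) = 0.23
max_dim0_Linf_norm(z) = 0.18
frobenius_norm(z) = 0.24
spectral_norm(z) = 0.19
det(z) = -0.00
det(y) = 0.00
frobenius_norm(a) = 0.30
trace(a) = -0.08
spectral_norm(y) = 0.30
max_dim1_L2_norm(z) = 0.18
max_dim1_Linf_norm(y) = 0.26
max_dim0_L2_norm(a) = 0.23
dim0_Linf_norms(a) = [0.2, 0.15, 0.08]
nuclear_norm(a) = 0.47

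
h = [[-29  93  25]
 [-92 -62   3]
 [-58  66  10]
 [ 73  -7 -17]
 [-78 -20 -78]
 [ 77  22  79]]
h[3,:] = [73, -7, -17]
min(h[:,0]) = -92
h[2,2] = 10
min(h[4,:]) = -78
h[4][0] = -78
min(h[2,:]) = -58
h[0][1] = 93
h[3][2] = -17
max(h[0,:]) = 93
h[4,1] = -20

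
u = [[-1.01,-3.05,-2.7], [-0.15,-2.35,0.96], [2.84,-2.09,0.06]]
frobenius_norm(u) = 6.04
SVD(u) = [[0.80, 0.57, -0.21],[0.38, -0.20, 0.9],[0.47, -0.8, -0.38]] @ diag([4.674328319577642, 3.3484390397055543, 1.8587928228208217]) @ [[0.1, -0.92, -0.38], [-0.84, 0.12, -0.53], [-0.53, -0.37, 0.76]]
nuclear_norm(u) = 9.88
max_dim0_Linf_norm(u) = 3.05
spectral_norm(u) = 4.67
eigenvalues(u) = [(-0.22+3.18j), (-0.22-3.18j), (-2.87+0j)]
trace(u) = -3.30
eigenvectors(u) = [[-0.01+0.68j, -0.01-0.68j, 0.72+0.00j], [0.08-0.16j, (0.08+0.16j), (0.65+0j)], [(0.71+0j), (0.71-0j), (-0.24+0j)]]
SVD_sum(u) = [[0.37, -3.43, -1.40], [0.18, -1.65, -0.67], [0.22, -2.02, -0.82]] + [[-1.59, 0.24, -1.00], [0.57, -0.08, 0.36], [2.25, -0.33, 1.41]] + [[0.21, 0.15, -0.3], [-0.89, -0.62, 1.28], [0.37, 0.26, -0.53]]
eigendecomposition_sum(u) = [[(-0.21+1.25j), (-0.31-1.38j), -1.48+0.04j], [0.19-0.28j, -0.08+0.37j, 0.36+0.15j], [(1.32+0.2j), (-1.45+0.35j), 0.07+1.55j]] + [[-0.21-1.25j, -0.31+1.38j, (-1.48-0.04j)], [(0.19+0.28j), -0.08-0.37j, (0.36-0.15j)], [(1.32-0.2j), -1.45-0.35j, 0.07-1.55j]] + [[(-0.59+0j), -2.44+0.00j, (0.26+0j)], [(-0.53+0j), -2.19+0.00j, (0.23+0j)], [0.19-0.00j, 0.80-0.00j, (-0.08-0j)]]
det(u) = -29.09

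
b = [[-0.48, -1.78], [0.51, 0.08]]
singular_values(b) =[1.86, 0.47]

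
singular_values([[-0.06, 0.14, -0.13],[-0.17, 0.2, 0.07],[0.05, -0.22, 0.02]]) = [0.37, 0.16, 0.07]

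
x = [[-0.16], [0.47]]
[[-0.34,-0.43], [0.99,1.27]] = x@[[2.11,2.71]]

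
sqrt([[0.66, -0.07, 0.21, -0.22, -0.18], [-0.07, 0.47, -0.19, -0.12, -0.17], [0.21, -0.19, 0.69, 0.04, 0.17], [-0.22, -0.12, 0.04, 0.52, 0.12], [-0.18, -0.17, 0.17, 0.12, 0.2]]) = [[0.76, -0.07, 0.15, -0.15, -0.19], [-0.07, 0.65, -0.1, -0.09, -0.16], [0.15, -0.1, 0.79, 0.03, 0.16], [-0.15, -0.09, 0.03, 0.7, 0.07], [-0.19, -0.16, 0.16, 0.07, 0.33]]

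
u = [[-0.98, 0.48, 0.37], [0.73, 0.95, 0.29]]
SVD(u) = [[-0.48,  0.88], [0.88,  0.48]] @ diag([1.2662578106142555, 1.115253853191457]) @ [[0.88, 0.47, 0.06], [-0.45, 0.79, 0.42]]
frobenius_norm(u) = 1.69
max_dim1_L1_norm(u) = 1.97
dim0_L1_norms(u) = [1.71, 1.43, 0.66]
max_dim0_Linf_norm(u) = 0.98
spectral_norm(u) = 1.27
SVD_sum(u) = [[-0.54, -0.29, -0.04], [0.97, 0.53, 0.07]] + [[-0.44, 0.77, 0.41],  [-0.24, 0.42, 0.22]]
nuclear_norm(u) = 2.38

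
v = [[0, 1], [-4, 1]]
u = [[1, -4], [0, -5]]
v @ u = [[0, -5], [-4, 11]]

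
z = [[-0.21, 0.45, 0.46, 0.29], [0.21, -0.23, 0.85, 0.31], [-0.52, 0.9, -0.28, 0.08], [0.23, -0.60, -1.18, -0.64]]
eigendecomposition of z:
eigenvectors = [[-0.12, -0.39, -0.15, 0.49], [-0.64, -0.31, 0.11, 0.44], [0.54, -0.21, 0.39, 0.27], [0.53, 0.84, -0.9, -0.7]]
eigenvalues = [-1.16, -0.22, -0.01, 0.04]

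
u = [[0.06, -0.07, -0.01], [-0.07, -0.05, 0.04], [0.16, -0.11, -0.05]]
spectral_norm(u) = 0.22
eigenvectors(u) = [[-0.50, -0.37, 0.45], [0.01, -0.30, 0.72], [-0.86, -0.88, 0.53]]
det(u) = 0.00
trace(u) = -0.04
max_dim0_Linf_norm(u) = 0.16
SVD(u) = [[-0.40, -0.32, -0.86], [0.18, -0.95, 0.26], [-0.9, -0.05, 0.43]] @ diag([0.22266710266472786, 0.09062118788986125, 0.002676134586682135]) @ [[-0.81, 0.53, 0.25], [0.43, 0.83, -0.35], [-0.40, -0.18, -0.90]]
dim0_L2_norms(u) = [0.18, 0.14, 0.06]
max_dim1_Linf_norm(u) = 0.16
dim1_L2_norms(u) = [0.09, 0.09, 0.2]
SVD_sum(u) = [[0.07, -0.05, -0.02], [-0.03, 0.02, 0.01], [0.16, -0.11, -0.05]] + [[-0.01,-0.02,0.01], [-0.04,-0.07,0.03], [-0.0,-0.00,0.0]] + [[0.0, 0.0, 0.0],[-0.00, -0.00, -0.0],[-0.00, -0.00, -0.00]]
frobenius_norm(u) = 0.24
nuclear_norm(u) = 0.32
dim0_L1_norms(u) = [0.29, 0.23, 0.1]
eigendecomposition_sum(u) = [[0.08, -0.04, -0.02], [-0.0, 0.00, 0.0], [0.15, -0.06, -0.04]] + [[0.04, -0.01, -0.02], [0.03, -0.01, -0.02], [0.09, -0.02, -0.05]] + [[-0.06, -0.03, 0.04], [-0.10, -0.04, 0.06], [-0.07, -0.03, 0.04]]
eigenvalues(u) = [0.04, -0.02, -0.06]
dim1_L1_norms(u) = [0.14, 0.16, 0.32]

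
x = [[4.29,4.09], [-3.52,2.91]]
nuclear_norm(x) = 10.48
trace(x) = 7.20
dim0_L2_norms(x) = [5.55, 5.02]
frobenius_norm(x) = 7.48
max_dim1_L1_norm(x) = 8.38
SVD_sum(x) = [[4.82, 3.32], [-1.03, -0.71]] + [[-0.53, 0.77], [-2.49, 3.62]]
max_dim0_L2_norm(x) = 5.55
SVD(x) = [[-0.98, 0.21], [0.21, 0.98]] @ diag([5.984673851753066, 4.491589795177552]) @ [[-0.82, -0.57], [-0.57, 0.82]]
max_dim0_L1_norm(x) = 7.81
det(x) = 26.88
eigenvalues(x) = [(3.6+3.73j), (3.6-3.73j)]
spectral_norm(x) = 5.98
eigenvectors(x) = [[0.73+0.00j, (0.73-0j)],[-0.12+0.67j, (-0.12-0.67j)]]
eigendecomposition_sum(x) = [[(2.14+1.53j), 2.04-1.97j], [-1.76+1.70j, (1.46+2.2j)]] + [[2.14-1.53j, 2.04+1.97j], [(-1.76-1.7j), 1.45-2.20j]]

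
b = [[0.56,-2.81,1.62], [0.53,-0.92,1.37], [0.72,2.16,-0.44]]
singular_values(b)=[4.14, 1.39, 0.33]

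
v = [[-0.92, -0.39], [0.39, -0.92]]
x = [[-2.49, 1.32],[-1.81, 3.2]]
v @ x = [[3.00, -2.46],[0.69, -2.43]]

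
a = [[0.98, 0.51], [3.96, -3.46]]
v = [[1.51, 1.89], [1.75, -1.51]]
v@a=[[8.96, -5.77], [-4.26, 6.12]]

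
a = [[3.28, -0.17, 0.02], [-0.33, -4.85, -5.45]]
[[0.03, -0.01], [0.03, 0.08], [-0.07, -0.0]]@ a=[[0.1, 0.04, 0.06], [0.07, -0.39, -0.44], [-0.23, 0.01, -0.0]]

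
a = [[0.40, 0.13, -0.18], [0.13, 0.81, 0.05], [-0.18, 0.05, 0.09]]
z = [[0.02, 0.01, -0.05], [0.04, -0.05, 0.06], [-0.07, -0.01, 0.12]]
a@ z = [[0.03, -0.0, -0.03],[0.03, -0.04, 0.05],[-0.01, -0.01, 0.02]]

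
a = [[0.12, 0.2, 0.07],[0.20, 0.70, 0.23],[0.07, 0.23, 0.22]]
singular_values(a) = [0.85, 0.13, 0.06]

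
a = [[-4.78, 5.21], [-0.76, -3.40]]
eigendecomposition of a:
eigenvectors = [[0.93+0.00j, (0.93-0j)],  [0.12+0.33j, (0.12-0.33j)]]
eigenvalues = [(-4.09+1.87j), (-4.09-1.87j)]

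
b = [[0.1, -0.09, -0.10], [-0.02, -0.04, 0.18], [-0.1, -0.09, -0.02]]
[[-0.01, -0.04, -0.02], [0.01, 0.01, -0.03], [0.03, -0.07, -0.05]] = b@[[-0.15, 0.24, 0.12], [-0.12, 0.49, 0.4], [0.03, 0.18, -0.08]]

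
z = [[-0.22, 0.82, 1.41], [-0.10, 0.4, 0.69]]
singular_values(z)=[1.83, 0.01]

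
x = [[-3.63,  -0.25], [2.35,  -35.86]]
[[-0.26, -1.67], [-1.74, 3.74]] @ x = [[-2.98, 59.95], [15.11, -133.68]]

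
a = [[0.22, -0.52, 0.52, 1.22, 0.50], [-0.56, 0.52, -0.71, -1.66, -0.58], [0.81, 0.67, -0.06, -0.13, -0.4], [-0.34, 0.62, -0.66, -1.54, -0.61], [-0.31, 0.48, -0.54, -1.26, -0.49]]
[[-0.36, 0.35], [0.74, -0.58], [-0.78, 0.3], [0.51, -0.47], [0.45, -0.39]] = a@[[-0.16, -0.16], [-0.87, 0.42], [0.17, -0.06], [-0.89, 0.77], [0.44, -0.6]]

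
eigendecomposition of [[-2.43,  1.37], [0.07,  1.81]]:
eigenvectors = [[-1.00,  -0.31], [0.02,  -0.95]]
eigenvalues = [-2.45, 1.83]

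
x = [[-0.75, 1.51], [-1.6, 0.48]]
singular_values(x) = [2.18, 0.94]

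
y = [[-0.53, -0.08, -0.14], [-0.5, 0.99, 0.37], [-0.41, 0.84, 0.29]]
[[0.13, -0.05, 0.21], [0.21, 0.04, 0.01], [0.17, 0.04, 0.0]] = y @ [[-0.29, 0.1, -0.36], [-0.01, 0.11, -0.15], [0.19, -0.05, -0.06]]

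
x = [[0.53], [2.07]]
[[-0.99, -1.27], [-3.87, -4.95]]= x @ [[-1.87, -2.39]]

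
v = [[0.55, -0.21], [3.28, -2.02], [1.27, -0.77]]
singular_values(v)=[4.17, 0.11]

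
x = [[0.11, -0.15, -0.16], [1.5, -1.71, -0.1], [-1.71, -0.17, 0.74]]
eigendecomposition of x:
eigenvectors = [[-0.15,-0.45,0.10], [-0.12,-0.42,0.98], [0.98,-0.79,0.15]]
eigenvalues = [1.03, -0.32, -1.57]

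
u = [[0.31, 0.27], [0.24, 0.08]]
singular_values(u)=[0.48, 0.08]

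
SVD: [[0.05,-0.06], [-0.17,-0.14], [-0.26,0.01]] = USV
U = [[-0.11, -0.5], [0.61, -0.71], [0.78, 0.49]]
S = [0.32, 0.14]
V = [[-0.97, -0.22], [-0.22, 0.97]]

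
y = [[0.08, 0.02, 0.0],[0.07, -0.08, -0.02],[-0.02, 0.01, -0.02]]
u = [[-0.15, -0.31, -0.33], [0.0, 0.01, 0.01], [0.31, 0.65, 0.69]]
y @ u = [[-0.01, -0.02, -0.03], [-0.02, -0.04, -0.04], [-0.00, -0.01, -0.01]]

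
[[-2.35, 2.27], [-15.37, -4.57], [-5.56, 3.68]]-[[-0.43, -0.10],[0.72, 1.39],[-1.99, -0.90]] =[[-1.92, 2.37], [-16.09, -5.96], [-3.57, 4.58]]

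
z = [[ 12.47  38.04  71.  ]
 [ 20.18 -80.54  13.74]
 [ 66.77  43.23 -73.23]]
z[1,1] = -80.54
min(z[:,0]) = 12.47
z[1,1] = -80.54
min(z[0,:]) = 12.47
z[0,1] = 38.04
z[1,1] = -80.54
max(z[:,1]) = 43.23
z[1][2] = 13.74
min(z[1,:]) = -80.54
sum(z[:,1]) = 0.7299999999999898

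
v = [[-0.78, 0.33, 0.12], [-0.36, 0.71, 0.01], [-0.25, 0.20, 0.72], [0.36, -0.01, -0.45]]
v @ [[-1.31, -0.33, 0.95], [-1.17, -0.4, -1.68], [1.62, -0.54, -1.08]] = [[0.83, 0.06, -1.42],  [-0.34, -0.17, -1.55],  [1.26, -0.39, -1.35],  [-1.19, 0.13, 0.84]]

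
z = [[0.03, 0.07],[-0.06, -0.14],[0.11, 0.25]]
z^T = [[0.03, -0.06, 0.11], [0.07, -0.14, 0.25]]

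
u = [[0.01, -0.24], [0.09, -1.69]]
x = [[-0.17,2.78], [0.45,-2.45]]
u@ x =[[-0.11, 0.62],[-0.78, 4.39]]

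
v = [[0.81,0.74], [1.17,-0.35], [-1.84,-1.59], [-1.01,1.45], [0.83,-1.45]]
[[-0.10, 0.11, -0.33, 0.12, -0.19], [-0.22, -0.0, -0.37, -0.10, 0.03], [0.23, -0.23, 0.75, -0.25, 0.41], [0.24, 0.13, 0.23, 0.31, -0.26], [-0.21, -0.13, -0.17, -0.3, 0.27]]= v @ [[-0.17, 0.03, -0.34, -0.03, -0.04],[0.05, 0.11, -0.08, 0.19, -0.21]]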